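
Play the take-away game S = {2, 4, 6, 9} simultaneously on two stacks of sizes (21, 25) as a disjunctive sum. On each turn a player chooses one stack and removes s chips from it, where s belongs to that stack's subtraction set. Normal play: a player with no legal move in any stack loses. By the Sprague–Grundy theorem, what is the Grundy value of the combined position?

2

All stacks use S = {2, 4, 6, 9}:
G(0) = 0
G(1) = mex{} = 0
G(2) = mex{0} = 1
G(3) = mex{0} = 1
G(4) = mex{1,0} = 2
G(5) = mex{1,0} = 2
G(6) = mex{2,1,0} = 3
G(7) = mex{2,1,0} = 3
G(8) = mex{3,2,1} = 0
G(9) = mex{3,2,1,0} = 4
G(10) = mex{0,3,2,0} = 1
G(11) = mex{4,3,2,1} = 0
G(12) = mex{1,0,3,1} = 2
G(13) = mex{0,4,3,2} = 1
G(14) = mex{2,1,0,2} = 3
G(15) = mex{1,0,4,3} = 2
G(16) = mex{3,2,1,3} = 0
G(17) = mex{2,1,0,0} = 3
G(18) = mex{0,3,2,4} = 1
G(19) = mex{3,2,1,1} = 0
G(20) = mex{1,0,3,0} = 2
G(21) = mex{0,3,2,2} = 1
G(22) = mex{2,1,0,1} = 3
G(23) = mex{1,0,3,3} = 2
G(24) = mex{3,2,1,2} = 0
G(25) = mex{2,1,0,0} = 3
Stack A: G(21) = 1.
Stack B: G(25) = 3.
Combined Grundy value = 1 ⊕ 3 = 2.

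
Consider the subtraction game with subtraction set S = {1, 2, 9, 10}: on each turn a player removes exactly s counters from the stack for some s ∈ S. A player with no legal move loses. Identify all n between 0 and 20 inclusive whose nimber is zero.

n :  0  1  2  3  4  5  6  7  8  9 10 11 12 13 14 15 16 17 18 19 20
G :  0  1  2  0  1  2  0  1  2  3  4  0  1  2  0  1  2  0  1  2  3
P-positions are exactly the n with G(n) = 0.

0, 3, 6, 11, 14, 17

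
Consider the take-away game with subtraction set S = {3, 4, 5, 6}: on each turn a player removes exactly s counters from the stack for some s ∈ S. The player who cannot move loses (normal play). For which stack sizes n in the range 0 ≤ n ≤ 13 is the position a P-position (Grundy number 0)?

n :  0  1  2  3  4  5  6  7  8  9 10 11 12 13
G :  0  0  0  1  1  1  2  2  2  0  0  0  1  1
P-positions are exactly the n with G(n) = 0.

0, 1, 2, 9, 10, 11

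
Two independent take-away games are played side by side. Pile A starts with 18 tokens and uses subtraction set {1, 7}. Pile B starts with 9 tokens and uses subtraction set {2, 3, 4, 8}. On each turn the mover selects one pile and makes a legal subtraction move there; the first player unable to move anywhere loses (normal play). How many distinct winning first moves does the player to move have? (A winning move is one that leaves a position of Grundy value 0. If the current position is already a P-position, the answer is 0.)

Pile A, S = {1, 7}:
G(0) = 0
G(1) = mex{0} = 1
G(2) = mex{1} = 0
G(3) = mex{0} = 1
G(4) = mex{1} = 0
G(5) = mex{0} = 1
G(6) = mex{1} = 0
G(7) = mex{0,0} = 1
G(8) = mex{1,1} = 0
G(9) = mex{0,0} = 1
G(10) = mex{1,1} = 0
G(11) = mex{0,0} = 1
G(12) = mex{1,1} = 0
G(13) = mex{0,0} = 1
G(14) = mex{1,1} = 0
G(15) = mex{0,0} = 1
G(16) = mex{1,1} = 0
G(17) = mex{0,0} = 1
G(18) = mex{1,1} = 0
G_A(18) = 0.
Pile B, S = {2, 3, 4, 8}:
n : 0 1 2 3 4 5 6 7 8 9
G : 0 0 1 1 2 2 0 0 1 1
G_B(9) = 1.
Combined Grundy value = 0 ⊕ 1 = 1.
A winning move leaves total XOR = 0, i.e. changes one component's Grundy value g to g ⊕ X where X is the current total.
Pile A: need g' = 0⊕1 = 1. Options: 18−1→G=1, 18−7→G=1. Hits: 2.
Pile B: need g' = 1⊕1 = 0. Options: 9−2→G=0, 9−3→G=0, 9−4→G=2, 9−8→G=0. Hits: 3.

5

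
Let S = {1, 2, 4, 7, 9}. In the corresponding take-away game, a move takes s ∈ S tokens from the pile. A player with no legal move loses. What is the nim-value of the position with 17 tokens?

0

G(0) = 0
G(1) = mex{0} = 1
G(2) = mex{1,0} = 2
G(3) = mex{2,1} = 0
G(4) = mex{0,2,0} = 1
G(5) = mex{1,0,1} = 2
G(6) = mex{2,1,2} = 0
G(7) = mex{0,2,0,0} = 1
G(8) = mex{1,0,1,1} = 2
G(9) = mex{2,1,2,2,0} = 3
G(10) = mex{3,2,0,0,1} = 4
G(11) = mex{4,3,1,1,2} = 0
G(12) = mex{0,4,2,2,0} = 1
G(13) = mex{1,0,3,0,1} = 2
G(14) = mex{2,1,4,1,2} = 0
G(15) = mex{0,2,0,2,0} = 1
G(16) = mex{1,0,1,3,1} = 2
G(17) = mex{2,1,2,4,2} = 0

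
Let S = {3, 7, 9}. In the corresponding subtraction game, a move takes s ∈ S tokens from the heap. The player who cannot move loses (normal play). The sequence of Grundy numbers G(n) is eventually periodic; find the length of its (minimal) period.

2

n :  0  1  2  3  4  5  6  7  8  9 10 11 12 13 14 15 16 17 18 19 20 21 22 23 24 25 26
G :  0  0  0  1  1  1  0  2  2  1  3  3  0  2  0  1  0  1  0  1  0  1  0  1  0  1  0
From n = 14 onward G(n+2) = G(n); since this holds over max(S) = 9 consecutive positions the period is 2 (pre-period 14).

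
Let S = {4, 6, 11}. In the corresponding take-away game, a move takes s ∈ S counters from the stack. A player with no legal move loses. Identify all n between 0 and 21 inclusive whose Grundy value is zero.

G(0) = 0
G(1) = mex{} = 0
G(2) = mex{} = 0
G(3) = mex{} = 0
G(4) = mex{0} = 1
G(5) = mex{0} = 1
G(6) = mex{0,0} = 1
G(7) = mex{0,0} = 1
G(8) = mex{1,0} = 2
G(9) = mex{1,0} = 2
G(10) = mex{1,1} = 0
G(11) = mex{1,1,0} = 2
G(12) = mex{2,1,0} = 3
G(13) = mex{2,1,0} = 3
G(14) = mex{0,2,0} = 1
G(15) = mex{2,2,1} = 0
G(16) = mex{3,0,1} = 2
G(17) = mex{3,2,1} = 0
G(18) = mex{1,3,1} = 0
G(19) = mex{0,3,2} = 1
G(20) = mex{2,1,2} = 0
G(21) = mex{0,0,0} = 1
P-positions are exactly the n with G(n) = 0.

0, 1, 2, 3, 10, 15, 17, 18, 20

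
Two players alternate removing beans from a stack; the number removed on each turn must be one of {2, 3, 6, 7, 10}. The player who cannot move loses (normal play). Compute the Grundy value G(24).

G(0) = 0
G(1) = mex{} = 0
G(2) = mex{0} = 1
G(3) = mex{0,0} = 1
G(4) = mex{1,0} = 2
G(5) = mex{1,1} = 0
G(6) = mex{2,1,0} = 3
G(7) = mex{0,2,0,0} = 1
G(8) = mex{3,0,1,0} = 2
G(9) = mex{1,3,1,1} = 0
G(10) = mex{2,1,2,1,0} = 3
G(11) = mex{0,2,0,2,0} = 1
G(12) = mex{3,0,3,0,1} = 2
G(13) = mex{1,3,1,3,1} = 0
G(14) = mex{2,1,2,1,2} = 0
G(15) = mex{0,2,0,2,0} = 1
G(16) = mex{0,0,3,0,3} = 1
G(17) = mex{1,0,1,3,1} = 2
G(18) = mex{1,1,2,1,2} = 0
G(19) = mex{2,1,0,2,0} = 3
G(20) = mex{0,2,0,0,3} = 1
G(21) = mex{3,0,1,0,1} = 2
G(22) = mex{1,3,1,1,2} = 0
G(23) = mex{2,1,2,1,0} = 3
G(24) = mex{0,2,0,2,0} = 1

1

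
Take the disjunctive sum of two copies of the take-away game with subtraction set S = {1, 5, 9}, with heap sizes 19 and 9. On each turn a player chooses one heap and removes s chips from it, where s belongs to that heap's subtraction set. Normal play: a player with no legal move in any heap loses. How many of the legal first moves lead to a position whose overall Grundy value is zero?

0

All heaps use S = {1, 5, 9}:
n :  0  1  2  3  4  5  6  7  8  9 10 11 12 13 14 15 16 17 18 19
G :  0  1  0  1  0  1  0  1  0  1  0  1  0  1  0  1  0  1  0  1
Heap A: G(19) = 1.
Heap B: G(9) = 1.
Combined Grundy value = 1 ⊕ 1 = 0.
A winning move leaves total XOR = 0, i.e. changes one component's Grundy value g to g ⊕ X where X is the current total.
Heap A: target g' = 1⊕0 = 1, but every legal move changes the Grundy value (mex property), so 0 moves.
Heap B: target g' = 1⊕0 = 1, but every legal move changes the Grundy value (mex property), so 0 moves.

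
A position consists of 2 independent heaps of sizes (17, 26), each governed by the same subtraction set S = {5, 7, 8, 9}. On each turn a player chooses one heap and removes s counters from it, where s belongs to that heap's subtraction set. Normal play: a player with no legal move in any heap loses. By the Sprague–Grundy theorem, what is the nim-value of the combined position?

All heaps use S = {5, 7, 8, 9}:
n :  0  1  2  3  4  5  6  7  8  9 10 11 12 13 14 15 16 17 18 19 20 21 22 23 24 25 26
G :  0  0  0  0  0  1  1  1  1  1  2  2  2  2  0  0  0  0  0  1  1  1  1  1  2  2  2
Heap A: G(17) = 0.
Heap B: G(26) = 2.
Combined Grundy value = 0 ⊕ 2 = 2.

2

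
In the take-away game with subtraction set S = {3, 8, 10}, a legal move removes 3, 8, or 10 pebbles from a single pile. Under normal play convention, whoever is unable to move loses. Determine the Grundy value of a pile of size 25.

0

G(0) = 0
G(1) = mex{} = 0
G(2) = mex{} = 0
G(3) = mex{0} = 1
G(4) = mex{0} = 1
G(5) = mex{0} = 1
G(6) = mex{1} = 0
G(7) = mex{1} = 0
G(8) = mex{1,0} = 2
G(9) = mex{0,0} = 1
G(10) = mex{0,0,0} = 1
G(11) = mex{2,1,0} = 3
G(12) = mex{1,1,0} = 2
G(13) = mex{1,1,1} = 0
G(14) = mex{3,0,1} = 2
G(15) = mex{2,0,1} = 3
G(16) = mex{0,2,0} = 1
G(17) = mex{2,1,0} = 3
G(18) = mex{3,1,2} = 0
G(19) = mex{1,3,1} = 0
G(20) = mex{3,2,1} = 0
G(21) = mex{0,0,3} = 1
G(22) = mex{0,2,2} = 1
G(23) = mex{0,3,0} = 1
G(24) = mex{1,1,2} = 0
G(25) = mex{1,3,3} = 0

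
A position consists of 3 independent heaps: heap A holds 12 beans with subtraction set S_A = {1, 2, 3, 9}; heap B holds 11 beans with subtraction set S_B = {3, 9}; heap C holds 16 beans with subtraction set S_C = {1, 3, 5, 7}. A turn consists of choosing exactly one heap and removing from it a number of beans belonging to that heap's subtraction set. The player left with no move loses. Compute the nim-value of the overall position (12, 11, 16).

Heap A, S = {1, 2, 3, 9}:
G(0) = 0
G(1) = mex{0} = 1
G(2) = mex{1,0} = 2
G(3) = mex{2,1,0} = 3
G(4) = mex{3,2,1} = 0
G(5) = mex{0,3,2} = 1
G(6) = mex{1,0,3} = 2
G(7) = mex{2,1,0} = 3
G(8) = mex{3,2,1} = 0
G(9) = mex{0,3,2,0} = 1
G(10) = mex{1,0,3,1} = 2
G(11) = mex{2,1,0,2} = 3
G(12) = mex{3,2,1,3} = 0
G_A(12) = 0.
Heap B, S = {3, 9}:
n :  0  1  2  3  4  5  6  7  8  9 10 11
G :  0  0  0  1  1  1  0  0  0  1  1  1
G_B(11) = 1.
Heap C, S = {1, 3, 5, 7}:
G(0) = 0
G(1) = mex{0} = 1
G(2) = mex{1} = 0
G(3) = mex{0,0} = 1
G(4) = mex{1,1} = 0
G(5) = mex{0,0,0} = 1
G(6) = mex{1,1,1} = 0
G(7) = mex{0,0,0,0} = 1
G(8) = mex{1,1,1,1} = 0
G(9) = mex{0,0,0,0} = 1
G(10) = mex{1,1,1,1} = 0
G(11) = mex{0,0,0,0} = 1
G(12) = mex{1,1,1,1} = 0
G(13) = mex{0,0,0,0} = 1
G(14) = mex{1,1,1,1} = 0
G(15) = mex{0,0,0,0} = 1
G(16) = mex{1,1,1,1} = 0
G_C(16) = 0.
Combined Grundy value = 0 ⊕ 1 ⊕ 0 = 1.

1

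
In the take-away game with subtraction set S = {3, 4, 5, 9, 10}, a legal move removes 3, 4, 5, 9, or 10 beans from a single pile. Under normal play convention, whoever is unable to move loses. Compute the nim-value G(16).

G(0) = 0
G(1) = mex{} = 0
G(2) = mex{} = 0
G(3) = mex{0} = 1
G(4) = mex{0,0} = 1
G(5) = mex{0,0,0} = 1
G(6) = mex{1,0,0} = 2
G(7) = mex{1,1,0} = 2
G(8) = mex{1,1,1} = 0
G(9) = mex{2,1,1,0} = 3
G(10) = mex{2,2,1,0,0} = 3
G(11) = mex{0,2,2,0,0} = 1
G(12) = mex{3,0,2,1,0} = 4
G(13) = mex{3,3,0,1,1} = 2
G(14) = mex{1,3,3,1,1} = 0
G(15) = mex{4,1,3,2,1} = 0
G(16) = mex{2,4,1,2,2} = 0

0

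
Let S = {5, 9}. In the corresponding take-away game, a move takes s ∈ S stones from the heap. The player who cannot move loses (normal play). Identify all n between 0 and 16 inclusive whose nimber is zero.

0, 1, 2, 3, 4, 14, 15, 16

G(0) = 0
G(1) = mex{} = 0
G(2) = mex{} = 0
G(3) = mex{} = 0
G(4) = mex{} = 0
G(5) = mex{0} = 1
G(6) = mex{0} = 1
G(7) = mex{0} = 1
G(8) = mex{0} = 1
G(9) = mex{0,0} = 1
G(10) = mex{1,0} = 2
G(11) = mex{1,0} = 2
G(12) = mex{1,0} = 2
G(13) = mex{1,0} = 2
G(14) = mex{1,1} = 0
G(15) = mex{2,1} = 0
G(16) = mex{2,1} = 0
P-positions are exactly the n with G(n) = 0.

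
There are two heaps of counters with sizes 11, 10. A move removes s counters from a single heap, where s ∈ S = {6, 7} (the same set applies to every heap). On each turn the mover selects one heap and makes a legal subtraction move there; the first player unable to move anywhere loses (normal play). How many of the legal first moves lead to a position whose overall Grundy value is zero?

0

All heaps use S = {6, 7}:
n :  0  1  2  3  4  5  6  7  8  9 10 11
G :  0  0  0  0  0  0  1  1  1  1  1  1
Heap A: G(11) = 1.
Heap B: G(10) = 1.
Combined Grundy value = 1 ⊕ 1 = 0.
A winning move leaves total XOR = 0, i.e. changes one component's Grundy value g to g ⊕ X where X is the current total.
Heap A: target g' = 1⊕0 = 1, but every legal move changes the Grundy value (mex property), so 0 moves.
Heap B: target g' = 1⊕0 = 1, but every legal move changes the Grundy value (mex property), so 0 moves.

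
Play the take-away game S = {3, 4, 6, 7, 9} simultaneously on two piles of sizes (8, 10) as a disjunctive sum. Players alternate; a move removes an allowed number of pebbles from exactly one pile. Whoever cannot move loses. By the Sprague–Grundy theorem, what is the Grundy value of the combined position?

All piles use S = {3, 4, 6, 7, 9}:
n :  0  1  2  3  4  5  6  7  8  9 10
G :  0  0  0  1  1  1  2  2  2  3  3
Pile A: G(8) = 2.
Pile B: G(10) = 3.
Combined Grundy value = 2 ⊕ 3 = 1.

1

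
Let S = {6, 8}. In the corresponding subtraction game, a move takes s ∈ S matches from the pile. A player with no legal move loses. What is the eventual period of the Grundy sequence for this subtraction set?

14

G(0) = 0
G(1) = mex{} = 0
G(2) = mex{} = 0
G(3) = mex{} = 0
G(4) = mex{} = 0
G(5) = mex{} = 0
G(6) = mex{0} = 1
G(7) = mex{0} = 1
G(8) = mex{0,0} = 1
G(9) = mex{0,0} = 1
G(10) = mex{0,0} = 1
G(11) = mex{0,0} = 1
G(12) = mex{1,0} = 2
G(13) = mex{1,0} = 2
G(14) = mex{1,1} = 0
G(15) = mex{1,1} = 0
G(16) = mex{1,1} = 0
G(17) = mex{1,1} = 0
G(18) = mex{2,1} = 0
G(19) = mex{2,1} = 0
G(20) = mex{0,2} = 1
G(21) = mex{0,2} = 1
G(22) = mex{0,0} = 1
G(23) = mex{0,0} = 1
G(24) = mex{0,0} = 1
G(25) = mex{0,0} = 1
G(26) = mex{1,0} = 2
G(27) = mex{1,0} = 2
G(28) = mex{1,1} = 0
G(29) = mex{1,1} = 0
G(n+14) = G(n) holds for n = 0,…,7 (a full window of length max(S) = 8), so the sequence is purely periodic with period 14.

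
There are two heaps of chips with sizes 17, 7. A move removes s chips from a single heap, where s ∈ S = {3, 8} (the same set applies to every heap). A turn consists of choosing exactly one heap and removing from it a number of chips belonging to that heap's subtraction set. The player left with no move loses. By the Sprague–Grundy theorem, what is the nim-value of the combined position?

All heaps use S = {3, 8}:
G(0) = 0
G(1) = mex{} = 0
G(2) = mex{} = 0
G(3) = mex{0} = 1
G(4) = mex{0} = 1
G(5) = mex{0} = 1
G(6) = mex{1} = 0
G(7) = mex{1} = 0
G(8) = mex{1,0} = 2
G(9) = mex{0,0} = 1
G(10) = mex{0,0} = 1
G(11) = mex{2,1} = 0
G(12) = mex{1,1} = 0
G(13) = mex{1,1} = 0
G(14) = mex{0,0} = 1
G(15) = mex{0,0} = 1
G(16) = mex{0,2} = 1
G(17) = mex{1,1} = 0
Heap A: G(17) = 0.
Heap B: G(7) = 0.
Combined Grundy value = 0 ⊕ 0 = 0.

0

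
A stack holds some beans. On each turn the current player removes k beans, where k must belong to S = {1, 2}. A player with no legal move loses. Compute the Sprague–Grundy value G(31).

n :  0  1  2  3  4  5  6  7  8  9 10 11 12 13 14 15 16 17 18 19 20 21 22 23 24 25 26 27 28 29 30 31
G :  0  1  2  0  1  2  0  1  2  0  1  2  0  1  2  0  1  2  0  1  2  0  1  2  0  1  2  0  1  2  0  1

1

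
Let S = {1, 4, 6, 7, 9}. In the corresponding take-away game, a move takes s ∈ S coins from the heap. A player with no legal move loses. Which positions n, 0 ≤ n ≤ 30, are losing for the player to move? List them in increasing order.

n :  0  1  2  3  4  5  6  7  8  9 10 11 12 13 14 15 16 17 18 19 20 21 22 23 24 25 26 27 28 29 30
G :  0  1  0  1  2  0  1  2  3  2  0  1  2  0  1  0  1  2  0  1  2  3  2  0  1  2  0  1  0  1  2
P-positions are exactly the n with G(n) = 0.

0, 2, 5, 10, 13, 15, 18, 23, 26, 28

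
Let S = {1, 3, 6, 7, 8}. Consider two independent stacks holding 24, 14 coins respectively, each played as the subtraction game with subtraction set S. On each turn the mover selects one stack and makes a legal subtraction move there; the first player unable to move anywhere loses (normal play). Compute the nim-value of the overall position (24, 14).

2

All stacks use S = {1, 3, 6, 7, 8}:
G(0) = 0
G(1) = mex{0} = 1
G(2) = mex{1} = 0
G(3) = mex{0,0} = 1
G(4) = mex{1,1} = 0
G(5) = mex{0,0} = 1
G(6) = mex{1,1,0} = 2
G(7) = mex{2,0,1,0} = 3
G(8) = mex{3,1,0,1,0} = 2
G(9) = mex{2,2,1,0,1} = 3
G(10) = mex{3,3,0,1,0} = 2
G(11) = mex{2,2,1,0,1} = 3
G(12) = mex{3,3,2,1,0} = 4
G(13) = mex{4,2,3,2,1} = 0
G(14) = mex{0,3,2,3,2} = 1
G(15) = mex{1,4,3,2,3} = 0
G(16) = mex{0,0,2,3,2} = 1
G(17) = mex{1,1,3,2,3} = 0
G(18) = mex{0,0,4,3,2} = 1
G(19) = mex{1,1,0,4,3} = 2
G(20) = mex{2,0,1,0,4} = 3
G(21) = mex{3,1,0,1,0} = 2
G(22) = mex{2,2,1,0,1} = 3
G(23) = mex{3,3,0,1,0} = 2
G(24) = mex{2,2,1,0,1} = 3
Stack A: G(24) = 3.
Stack B: G(14) = 1.
Combined Grundy value = 3 ⊕ 1 = 2.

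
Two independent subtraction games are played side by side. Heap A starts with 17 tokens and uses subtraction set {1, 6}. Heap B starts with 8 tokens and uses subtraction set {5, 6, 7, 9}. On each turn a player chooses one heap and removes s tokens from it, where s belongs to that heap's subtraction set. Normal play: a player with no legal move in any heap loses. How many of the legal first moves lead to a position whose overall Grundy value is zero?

0

Heap A, S = {1, 6}:
G(0) = 0
G(1) = mex{0} = 1
G(2) = mex{1} = 0
G(3) = mex{0} = 1
G(4) = mex{1} = 0
G(5) = mex{0} = 1
G(6) = mex{1,0} = 2
G(7) = mex{2,1} = 0
G(8) = mex{0,0} = 1
G(9) = mex{1,1} = 0
G(10) = mex{0,0} = 1
G(11) = mex{1,1} = 0
G(12) = mex{0,2} = 1
G(13) = mex{1,0} = 2
G(14) = mex{2,1} = 0
G(15) = mex{0,0} = 1
G(16) = mex{1,1} = 0
G(17) = mex{0,0} = 1
G_A(17) = 1.
Heap B, S = {5, 6, 7, 9}:
n : 0 1 2 3 4 5 6 7 8
G : 0 0 0 0 0 1 1 1 1
G_B(8) = 1.
Combined Grundy value = 1 ⊕ 1 = 0.
A winning move leaves total XOR = 0, i.e. changes one component's Grundy value g to g ⊕ X where X is the current total.
Heap A: target g' = 1⊕0 = 1, but every legal move changes the Grundy value (mex property), so 0 moves.
Heap B: target g' = 1⊕0 = 1, but every legal move changes the Grundy value (mex property), so 0 moves.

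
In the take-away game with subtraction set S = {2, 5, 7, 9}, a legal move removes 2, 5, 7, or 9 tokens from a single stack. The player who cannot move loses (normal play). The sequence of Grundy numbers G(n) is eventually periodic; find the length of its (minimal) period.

26

n :  0  1  2  3  4  5  6  7  8  9 10 11 12 13 14 15 16 17 18 19 20 21 22 23 24 25 26 27 28 29 30 31 32 33 34 35 36 37 38 39 40 41 42 43 44 45 46 47 48 49 50 51 52 53
G :  0  0  1  1  0  2  1  3  2  2  3  3  0  4  1  0  0  1  1  2  2  3  3  2  4  3  0  0  1  1  0  2  1  3  2  2  3  3  0  4  1  0  0  1  1  2  2  3  3  2  4  3  0  0
G(n+26) = G(n) holds for n = 0,…,8 (a full window of length max(S) = 9), so the sequence is purely periodic with period 26.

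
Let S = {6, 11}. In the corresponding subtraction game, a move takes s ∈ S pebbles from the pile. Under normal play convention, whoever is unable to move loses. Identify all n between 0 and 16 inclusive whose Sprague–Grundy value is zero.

0, 1, 2, 3, 4, 5

G(0) = 0
G(1) = mex{} = 0
G(2) = mex{} = 0
G(3) = mex{} = 0
G(4) = mex{} = 0
G(5) = mex{} = 0
G(6) = mex{0} = 1
G(7) = mex{0} = 1
G(8) = mex{0} = 1
G(9) = mex{0} = 1
G(10) = mex{0} = 1
G(11) = mex{0,0} = 1
G(12) = mex{1,0} = 2
G(13) = mex{1,0} = 2
G(14) = mex{1,0} = 2
G(15) = mex{1,0} = 2
G(16) = mex{1,0} = 2
P-positions are exactly the n with G(n) = 0.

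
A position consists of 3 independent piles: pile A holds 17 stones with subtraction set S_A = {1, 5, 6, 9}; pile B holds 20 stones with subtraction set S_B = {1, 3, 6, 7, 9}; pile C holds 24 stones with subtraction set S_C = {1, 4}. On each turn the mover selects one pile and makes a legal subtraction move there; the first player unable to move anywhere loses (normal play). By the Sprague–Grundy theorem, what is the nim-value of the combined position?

1

Pile A, S = {1, 5, 6, 9}:
G(0) = 0
G(1) = mex{0} = 1
G(2) = mex{1} = 0
G(3) = mex{0} = 1
G(4) = mex{1} = 0
G(5) = mex{0,0} = 1
G(6) = mex{1,1,0} = 2
G(7) = mex{2,0,1} = 3
G(8) = mex{3,1,0} = 2
G(9) = mex{2,0,1,0} = 3
G(10) = mex{3,1,0,1} = 2
G(11) = mex{2,2,1,0} = 3
G(12) = mex{3,3,2,1} = 0
G(13) = mex{0,2,3,0} = 1
G(14) = mex{1,3,2,1} = 0
G(15) = mex{0,2,3,2} = 1
G(16) = mex{1,3,2,3} = 0
G(17) = mex{0,0,3,2} = 1
G_A(17) = 1.
Pile B, S = {1, 3, 6, 7, 9}:
n :  0  1  2  3  4  5  6  7  8  9 10 11 12 13 14 15 16 17 18 19 20
G :  0  1  0  1  0  1  2  3  2  3  2  3  0  1  0  1  0  1  2  3  2
G_B(20) = 2.
Pile C, S = {1, 4}:
G(0) = 0
G(1) = mex{0} = 1
G(2) = mex{1} = 0
G(3) = mex{0} = 1
G(4) = mex{1,0} = 2
G(5) = mex{2,1} = 0
G(6) = mex{0,0} = 1
G(7) = mex{1,1} = 0
G(8) = mex{0,2} = 1
G(9) = mex{1,0} = 2
G(10) = mex{2,1} = 0
G(11) = mex{0,0} = 1
G(12) = mex{1,1} = 0
G(13) = mex{0,2} = 1
G(14) = mex{1,0} = 2
G(15) = mex{2,1} = 0
G(16) = mex{0,0} = 1
G(17) = mex{1,1} = 0
G(18) = mex{0,2} = 1
G(19) = mex{1,0} = 2
G(20) = mex{2,1} = 0
G(21) = mex{0,0} = 1
G(22) = mex{1,1} = 0
G(23) = mex{0,2} = 1
G(24) = mex{1,0} = 2
G_C(24) = 2.
Combined Grundy value = 1 ⊕ 2 ⊕ 2 = 1.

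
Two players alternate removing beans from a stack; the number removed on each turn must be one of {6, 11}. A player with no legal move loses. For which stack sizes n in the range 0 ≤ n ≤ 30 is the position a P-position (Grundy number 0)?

G(0) = 0
G(1) = mex{} = 0
G(2) = mex{} = 0
G(3) = mex{} = 0
G(4) = mex{} = 0
G(5) = mex{} = 0
G(6) = mex{0} = 1
G(7) = mex{0} = 1
G(8) = mex{0} = 1
G(9) = mex{0} = 1
G(10) = mex{0} = 1
G(11) = mex{0,0} = 1
G(12) = mex{1,0} = 2
G(13) = mex{1,0} = 2
G(14) = mex{1,0} = 2
G(15) = mex{1,0} = 2
G(16) = mex{1,0} = 2
G(17) = mex{1,1} = 0
G(18) = mex{2,1} = 0
G(19) = mex{2,1} = 0
G(20) = mex{2,1} = 0
G(21) = mex{2,1} = 0
G(22) = mex{2,1} = 0
G(23) = mex{0,2} = 1
G(24) = mex{0,2} = 1
G(25) = mex{0,2} = 1
G(26) = mex{0,2} = 1
G(27) = mex{0,2} = 1
G(28) = mex{0,0} = 1
G(29) = mex{1,0} = 2
G(30) = mex{1,0} = 2
P-positions are exactly the n with G(n) = 0.

0, 1, 2, 3, 4, 5, 17, 18, 19, 20, 21, 22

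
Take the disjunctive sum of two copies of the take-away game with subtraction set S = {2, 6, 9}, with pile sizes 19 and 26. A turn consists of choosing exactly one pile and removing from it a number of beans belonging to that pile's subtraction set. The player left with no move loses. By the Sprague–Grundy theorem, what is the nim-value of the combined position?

3

All piles use S = {2, 6, 9}:
G(0) = 0
G(1) = mex{} = 0
G(2) = mex{0} = 1
G(3) = mex{0} = 1
G(4) = mex{1} = 0
G(5) = mex{1} = 0
G(6) = mex{0,0} = 1
G(7) = mex{0,0} = 1
G(8) = mex{1,1} = 0
G(9) = mex{1,1,0} = 2
G(10) = mex{0,0,0} = 1
G(11) = mex{2,0,1} = 3
G(12) = mex{1,1,1} = 0
G(13) = mex{3,1,0} = 2
G(14) = mex{0,0,0} = 1
G(15) = mex{2,2,1} = 0
G(16) = mex{1,1,1} = 0
G(17) = mex{0,3,0} = 1
G(18) = mex{0,0,2} = 1
G(19) = mex{1,2,1} = 0
G(20) = mex{1,1,3} = 0
G(21) = mex{0,0,0} = 1
G(22) = mex{0,0,2} = 1
G(23) = mex{1,1,1} = 0
G(24) = mex{1,1,0} = 2
G(25) = mex{0,0,0} = 1
G(26) = mex{2,0,1} = 3
Pile A: G(19) = 0.
Pile B: G(26) = 3.
Combined Grundy value = 0 ⊕ 3 = 3.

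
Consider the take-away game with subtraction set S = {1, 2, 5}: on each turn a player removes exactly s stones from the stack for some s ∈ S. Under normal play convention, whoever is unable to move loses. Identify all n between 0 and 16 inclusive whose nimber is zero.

0, 3, 6, 9, 12, 15

G(0) = 0
G(1) = mex{0} = 1
G(2) = mex{1,0} = 2
G(3) = mex{2,1} = 0
G(4) = mex{0,2} = 1
G(5) = mex{1,0,0} = 2
G(6) = mex{2,1,1} = 0
G(7) = mex{0,2,2} = 1
G(8) = mex{1,0,0} = 2
G(9) = mex{2,1,1} = 0
G(10) = mex{0,2,2} = 1
G(11) = mex{1,0,0} = 2
G(12) = mex{2,1,1} = 0
G(13) = mex{0,2,2} = 1
G(14) = mex{1,0,0} = 2
G(15) = mex{2,1,1} = 0
G(16) = mex{0,2,2} = 1
P-positions are exactly the n with G(n) = 0.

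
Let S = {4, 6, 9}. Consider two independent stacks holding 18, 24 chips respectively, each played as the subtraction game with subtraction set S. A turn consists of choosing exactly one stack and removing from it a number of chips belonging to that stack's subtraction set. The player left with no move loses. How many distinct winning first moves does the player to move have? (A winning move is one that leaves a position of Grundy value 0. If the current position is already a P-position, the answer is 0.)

All stacks use S = {4, 6, 9}:
n :  0  1  2  3  4  5  6  7  8  9 10 11 12 13 14 15 16 17 18 19 20 21 22 23 24
G :  0  0  0  0  1  1  1  1  2  2  2  2  3  0  0  0  0  1  1  1  1  2  2  2  2
Stack A: G(18) = 1.
Stack B: G(24) = 2.
Combined Grundy value = 1 ⊕ 2 = 3.
A winning move leaves total XOR = 0, i.e. changes one component's Grundy value g to g ⊕ X where X is the current total.
Stack A: need g' = 1⊕3 = 2. Options: 18−4→G=0, 18−6→G=3, 18−9→G=2. Hits: 1.
Stack B: need g' = 2⊕3 = 1. Options: 24−4→G=1, 24−6→G=1, 24−9→G=0. Hits: 2.

3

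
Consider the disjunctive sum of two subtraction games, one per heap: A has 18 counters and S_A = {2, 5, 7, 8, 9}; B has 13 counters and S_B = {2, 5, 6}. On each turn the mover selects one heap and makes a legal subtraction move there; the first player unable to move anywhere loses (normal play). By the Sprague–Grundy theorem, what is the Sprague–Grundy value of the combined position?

1

Heap A, S = {2, 5, 7, 8, 9}:
n :  0  1  2  3  4  5  6  7  8  9 10 11 12 13 14 15 16 17 18
G :  0  0  1  1  0  2  1  3  2  2  3  3  4  4  0  0  1  1  0
G_A(18) = 0.
Heap B, S = {2, 5, 6}:
n :  0  1  2  3  4  5  6  7  8  9 10 11 12 13
G :  0  0  1  1  0  2  1  3  0  2  1  0  0  1
G_B(13) = 1.
Combined Grundy value = 0 ⊕ 1 = 1.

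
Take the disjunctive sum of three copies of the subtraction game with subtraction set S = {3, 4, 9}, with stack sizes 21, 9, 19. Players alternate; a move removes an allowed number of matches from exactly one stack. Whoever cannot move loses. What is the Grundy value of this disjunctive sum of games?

1

All stacks use S = {3, 4, 9}:
G(0) = 0
G(1) = mex{} = 0
G(2) = mex{} = 0
G(3) = mex{0} = 1
G(4) = mex{0,0} = 1
G(5) = mex{0,0} = 1
G(6) = mex{1,0} = 2
G(7) = mex{1,1} = 0
G(8) = mex{1,1} = 0
G(9) = mex{2,1,0} = 3
G(10) = mex{0,2,0} = 1
G(11) = mex{0,0,0} = 1
G(12) = mex{3,0,1} = 2
G(13) = mex{1,3,1} = 0
G(14) = mex{1,1,1} = 0
G(15) = mex{2,1,2} = 0
G(16) = mex{0,2,0} = 1
G(17) = mex{0,0,0} = 1
G(18) = mex{0,0,3} = 1
G(19) = mex{1,0,1} = 2
G(20) = mex{1,1,1} = 0
G(21) = mex{1,1,2} = 0
Stack A: G(21) = 0.
Stack B: G(9) = 3.
Stack C: G(19) = 2.
Combined Grundy value = 0 ⊕ 3 ⊕ 2 = 1.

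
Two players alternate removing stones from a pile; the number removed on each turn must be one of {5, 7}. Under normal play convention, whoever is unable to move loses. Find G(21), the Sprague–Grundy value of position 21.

1

G(0) = 0
G(1) = mex{} = 0
G(2) = mex{} = 0
G(3) = mex{} = 0
G(4) = mex{} = 0
G(5) = mex{0} = 1
G(6) = mex{0} = 1
G(7) = mex{0,0} = 1
G(8) = mex{0,0} = 1
G(9) = mex{0,0} = 1
G(10) = mex{1,0} = 2
G(11) = mex{1,0} = 2
G(12) = mex{1,1} = 0
G(13) = mex{1,1} = 0
G(14) = mex{1,1} = 0
G(15) = mex{2,1} = 0
G(16) = mex{2,1} = 0
G(17) = mex{0,2} = 1
G(18) = mex{0,2} = 1
G(19) = mex{0,0} = 1
G(20) = mex{0,0} = 1
G(21) = mex{0,0} = 1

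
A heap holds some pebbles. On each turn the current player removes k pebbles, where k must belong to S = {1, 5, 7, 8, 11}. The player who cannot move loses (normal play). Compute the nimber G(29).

G(0) = 0
G(1) = mex{0} = 1
G(2) = mex{1} = 0
G(3) = mex{0} = 1
G(4) = mex{1} = 0
G(5) = mex{0,0} = 1
G(6) = mex{1,1} = 0
G(7) = mex{0,0,0} = 1
G(8) = mex{1,1,1,0} = 2
G(9) = mex{2,0,0,1} = 3
G(10) = mex{3,1,1,0} = 2
G(11) = mex{2,0,0,1,0} = 3
G(12) = mex{3,1,1,0,1} = 2
G(13) = mex{2,2,0,1,0} = 3
G(14) = mex{3,3,1,0,1} = 2
G(15) = mex{2,2,2,1,0} = 3
G(16) = mex{3,3,3,2,1} = 0
G(17) = mex{0,2,2,3,0} = 1
G(18) = mex{1,3,3,2,1} = 0
G(19) = mex{0,2,2,3,2} = 1
G(20) = mex{1,3,3,2,3} = 0
G(21) = mex{0,0,2,3,2} = 1
G(22) = mex{1,1,3,2,3} = 0
G(23) = mex{0,0,0,3,2} = 1
G(24) = mex{1,1,1,0,3} = 2
G(25) = mex{2,0,0,1,2} = 3
G(26) = mex{3,1,1,0,3} = 2
G(27) = mex{2,0,0,1,0} = 3
G(28) = mex{3,1,1,0,1} = 2
G(29) = mex{2,2,0,1,0} = 3

3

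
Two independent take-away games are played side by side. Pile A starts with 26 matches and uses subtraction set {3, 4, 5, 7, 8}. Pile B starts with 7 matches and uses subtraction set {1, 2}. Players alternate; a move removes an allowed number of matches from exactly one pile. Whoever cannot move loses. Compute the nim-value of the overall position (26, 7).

0

Pile A, S = {3, 4, 5, 7, 8}:
n :  0  1  2  3  4  5  6  7  8  9 10 11 12 13 14 15 16 17 18 19 20 21 22 23 24 25 26
G :  0  0  0  1  1  1  2  2  2  3  3  0  0  0  1  1  1  2  2  2  3  3  0  0  0  1  1
G_A(26) = 1.
Pile B, S = {1, 2}:
n : 0 1 2 3 4 5 6 7
G : 0 1 2 0 1 2 0 1
G_B(7) = 1.
Combined Grundy value = 1 ⊕ 1 = 0.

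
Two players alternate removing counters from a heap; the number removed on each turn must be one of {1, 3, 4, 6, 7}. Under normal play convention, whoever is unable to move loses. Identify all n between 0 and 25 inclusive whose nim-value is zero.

G(0) = 0
G(1) = mex{0} = 1
G(2) = mex{1} = 0
G(3) = mex{0,0} = 1
G(4) = mex{1,1,0} = 2
G(5) = mex{2,0,1} = 3
G(6) = mex{3,1,0,0} = 2
G(7) = mex{2,2,1,1,0} = 3
G(8) = mex{3,3,2,0,1} = 4
G(9) = mex{4,2,3,1,0} = 5
G(10) = mex{5,3,2,2,1} = 0
G(11) = mex{0,4,3,3,2} = 1
G(12) = mex{1,5,4,2,3} = 0
G(13) = mex{0,0,5,3,2} = 1
G(14) = mex{1,1,0,4,3} = 2
G(15) = mex{2,0,1,5,4} = 3
G(16) = mex{3,1,0,0,5} = 2
G(17) = mex{2,2,1,1,0} = 3
G(18) = mex{3,3,2,0,1} = 4
G(19) = mex{4,2,3,1,0} = 5
G(20) = mex{5,3,2,2,1} = 0
G(21) = mex{0,4,3,3,2} = 1
G(22) = mex{1,5,4,2,3} = 0
G(23) = mex{0,0,5,3,2} = 1
G(24) = mex{1,1,0,4,3} = 2
G(25) = mex{2,0,1,5,4} = 3
P-positions are exactly the n with G(n) = 0.

0, 2, 10, 12, 20, 22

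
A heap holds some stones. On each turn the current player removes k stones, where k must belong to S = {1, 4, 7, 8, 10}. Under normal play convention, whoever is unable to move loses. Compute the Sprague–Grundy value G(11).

0

n :  0  1  2  3  4  5  6  7  8  9 10 11
G :  0  1  0  1  2  0  1  2  3  2  3  0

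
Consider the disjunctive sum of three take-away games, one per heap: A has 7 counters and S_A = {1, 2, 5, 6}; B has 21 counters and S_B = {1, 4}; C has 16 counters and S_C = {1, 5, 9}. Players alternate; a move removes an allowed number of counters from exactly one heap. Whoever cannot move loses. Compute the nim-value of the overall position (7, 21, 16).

Heap A, S = {1, 2, 5, 6}:
G(0) = 0
G(1) = mex{0} = 1
G(2) = mex{1,0} = 2
G(3) = mex{2,1} = 0
G(4) = mex{0,2} = 1
G(5) = mex{1,0,0} = 2
G(6) = mex{2,1,1,0} = 3
G(7) = mex{3,2,2,1} = 0
G_A(7) = 0.
Heap B, S = {1, 4}:
n :  0  1  2  3  4  5  6  7  8  9 10 11 12 13 14 15 16 17 18 19 20 21
G :  0  1  0  1  2  0  1  0  1  2  0  1  0  1  2  0  1  0  1  2  0  1
G_B(21) = 1.
Heap C, S = {1, 5, 9}:
n :  0  1  2  3  4  5  6  7  8  9 10 11 12 13 14 15 16
G :  0  1  0  1  0  1  0  1  0  1  0  1  0  1  0  1  0
G_C(16) = 0.
Combined Grundy value = 0 ⊕ 1 ⊕ 0 = 1.

1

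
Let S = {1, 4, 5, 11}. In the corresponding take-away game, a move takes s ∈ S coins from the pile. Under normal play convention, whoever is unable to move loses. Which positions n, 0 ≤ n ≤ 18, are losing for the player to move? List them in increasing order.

n :  0  1  2  3  4  5  6  7  8  9 10 11 12 13 14 15 16 17 18
G :  0  1  0  1  2  3  2  3  0  1  0  1  2  3  2  3  0  1  0
P-positions are exactly the n with G(n) = 0.

0, 2, 8, 10, 16, 18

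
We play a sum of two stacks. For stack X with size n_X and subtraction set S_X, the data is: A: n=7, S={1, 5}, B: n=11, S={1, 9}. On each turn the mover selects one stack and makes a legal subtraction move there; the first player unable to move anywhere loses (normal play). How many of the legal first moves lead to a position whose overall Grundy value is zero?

Stack A, S = {1, 5}:
n : 0 1 2 3 4 5 6 7
G : 0 1 0 1 0 1 0 1
G_A(7) = 1.
Stack B, S = {1, 9}:
n :  0  1  2  3  4  5  6  7  8  9 10 11
G :  0  1  0  1  0  1  0  1  0  1  0  1
G_B(11) = 1.
Combined Grundy value = 1 ⊕ 1 = 0.
A winning move leaves total XOR = 0, i.e. changes one component's Grundy value g to g ⊕ X where X is the current total.
Stack A: target g' = 1⊕0 = 1, but every legal move changes the Grundy value (mex property), so 0 moves.
Stack B: target g' = 1⊕0 = 1, but every legal move changes the Grundy value (mex property), so 0 moves.

0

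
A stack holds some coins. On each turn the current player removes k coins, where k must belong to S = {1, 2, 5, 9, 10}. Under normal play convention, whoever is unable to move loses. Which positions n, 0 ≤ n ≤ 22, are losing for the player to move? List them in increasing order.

0, 3, 6, 14, 17, 20

G(0) = 0
G(1) = mex{0} = 1
G(2) = mex{1,0} = 2
G(3) = mex{2,1} = 0
G(4) = mex{0,2} = 1
G(5) = mex{1,0,0} = 2
G(6) = mex{2,1,1} = 0
G(7) = mex{0,2,2} = 1
G(8) = mex{1,0,0} = 2
G(9) = mex{2,1,1,0} = 3
G(10) = mex{3,2,2,1,0} = 4
G(11) = mex{4,3,0,2,1} = 5
G(12) = mex{5,4,1,0,2} = 3
G(13) = mex{3,5,2,1,0} = 4
G(14) = mex{4,3,3,2,1} = 0
G(15) = mex{0,4,4,0,2} = 1
G(16) = mex{1,0,5,1,0} = 2
G(17) = mex{2,1,3,2,1} = 0
G(18) = mex{0,2,4,3,2} = 1
G(19) = mex{1,0,0,4,3} = 2
G(20) = mex{2,1,1,5,4} = 0
G(21) = mex{0,2,2,3,5} = 1
G(22) = mex{1,0,0,4,3} = 2
P-positions are exactly the n with G(n) = 0.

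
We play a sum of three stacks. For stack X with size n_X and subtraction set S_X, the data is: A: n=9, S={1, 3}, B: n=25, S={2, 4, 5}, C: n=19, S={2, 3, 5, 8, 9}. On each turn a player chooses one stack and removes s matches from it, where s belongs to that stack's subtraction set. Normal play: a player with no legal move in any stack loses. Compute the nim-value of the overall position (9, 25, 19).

2

Stack A, S = {1, 3}:
G(0) = 0
G(1) = mex{0} = 1
G(2) = mex{1} = 0
G(3) = mex{0,0} = 1
G(4) = mex{1,1} = 0
G(5) = mex{0,0} = 1
G(6) = mex{1,1} = 0
G(7) = mex{0,0} = 1
G(8) = mex{1,1} = 0
G(9) = mex{0,0} = 1
G_A(9) = 1.
Stack B, S = {2, 4, 5}:
n :  0  1  2  3  4  5  6  7  8  9 10 11 12 13 14 15 16 17 18 19 20 21 22 23 24 25
G :  0  0  1  1  2  2  3  0  0  1  1  2  2  3  0  0  1  1  2  2  3  0  0  1  1  2
G_B(25) = 2.
Stack C, S = {2, 3, 5, 8, 9}:
G(0) = 0
G(1) = mex{} = 0
G(2) = mex{0} = 1
G(3) = mex{0,0} = 1
G(4) = mex{1,0} = 2
G(5) = mex{1,1,0} = 2
G(6) = mex{2,1,0} = 3
G(7) = mex{2,2,1} = 0
G(8) = mex{3,2,1,0} = 4
G(9) = mex{0,3,2,0,0} = 1
G(10) = mex{4,0,2,1,0} = 3
G(11) = mex{1,4,3,1,1} = 0
G(12) = mex{3,1,0,2,1} = 4
G(13) = mex{0,3,4,2,2} = 1
G(14) = mex{4,0,1,3,2} = 5
G(15) = mex{1,4,3,0,3} = 2
G(16) = mex{5,1,0,4,0} = 2
G(17) = mex{2,5,4,1,4} = 0
G(18) = mex{2,2,1,3,1} = 0
G(19) = mex{0,2,5,0,3} = 1
G_C(19) = 1.
Combined Grundy value = 1 ⊕ 2 ⊕ 1 = 2.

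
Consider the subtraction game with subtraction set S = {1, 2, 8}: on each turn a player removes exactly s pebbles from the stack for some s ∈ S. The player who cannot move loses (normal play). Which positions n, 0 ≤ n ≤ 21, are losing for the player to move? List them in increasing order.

G(0) = 0
G(1) = mex{0} = 1
G(2) = mex{1,0} = 2
G(3) = mex{2,1} = 0
G(4) = mex{0,2} = 1
G(5) = mex{1,0} = 2
G(6) = mex{2,1} = 0
G(7) = mex{0,2} = 1
G(8) = mex{1,0,0} = 2
G(9) = mex{2,1,1} = 0
G(10) = mex{0,2,2} = 1
G(11) = mex{1,0,0} = 2
G(12) = mex{2,1,1} = 0
G(13) = mex{0,2,2} = 1
G(14) = mex{1,0,0} = 2
G(15) = mex{2,1,1} = 0
G(16) = mex{0,2,2} = 1
G(17) = mex{1,0,0} = 2
G(18) = mex{2,1,1} = 0
G(19) = mex{0,2,2} = 1
G(20) = mex{1,0,0} = 2
G(21) = mex{2,1,1} = 0
P-positions are exactly the n with G(n) = 0.

0, 3, 6, 9, 12, 15, 18, 21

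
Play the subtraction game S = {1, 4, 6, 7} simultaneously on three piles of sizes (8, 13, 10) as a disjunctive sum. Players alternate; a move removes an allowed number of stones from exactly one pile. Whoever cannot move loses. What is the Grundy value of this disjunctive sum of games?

All piles use S = {1, 4, 6, 7}:
G(0) = 0
G(1) = mex{0} = 1
G(2) = mex{1} = 0
G(3) = mex{0} = 1
G(4) = mex{1,0} = 2
G(5) = mex{2,1} = 0
G(6) = mex{0,0,0} = 1
G(7) = mex{1,1,1,0} = 2
G(8) = mex{2,2,0,1} = 3
G(9) = mex{3,0,1,0} = 2
G(10) = mex{2,1,2,1} = 0
G(11) = mex{0,2,0,2} = 1
G(12) = mex{1,3,1,0} = 2
G(13) = mex{2,2,2,1} = 0
Pile A: G(8) = 3.
Pile B: G(13) = 0.
Pile C: G(10) = 0.
Combined Grundy value = 3 ⊕ 0 ⊕ 0 = 3.

3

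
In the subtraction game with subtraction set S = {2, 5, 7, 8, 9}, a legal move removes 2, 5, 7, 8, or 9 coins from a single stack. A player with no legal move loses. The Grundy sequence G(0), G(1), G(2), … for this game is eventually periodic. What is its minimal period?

n :  0  1  2  3  4  5  6  7  8  9 10 11 12 13 14 15 16 17 18 19 20 21 22 23 24 25 26 27 28 29
G :  0  0  1  1  0  2  1  3  2  2  3  3  4  4  0  0  1  1  0  2  1  3  2  2  3  3  4  4  0  0
G(n+14) = G(n) holds for n = 0,…,8 (a full window of length max(S) = 9), so the sequence is purely periodic with period 14.

14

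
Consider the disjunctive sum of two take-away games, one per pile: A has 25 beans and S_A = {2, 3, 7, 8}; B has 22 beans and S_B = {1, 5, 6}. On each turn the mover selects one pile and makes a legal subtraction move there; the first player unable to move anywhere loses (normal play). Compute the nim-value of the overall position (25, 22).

Pile A, S = {2, 3, 7, 8}:
n :  0  1  2  3  4  5  6  7  8  9 10 11 12 13 14 15 16 17 18 19 20 21 22 23 24 25
G :  0  0  1  1  2  0  0  1  1  2  0  0  1  1  2  0  0  1  1  2  0  0  1  1  2  0
G_A(25) = 0.
Pile B, S = {1, 5, 6}:
G(0) = 0
G(1) = mex{0} = 1
G(2) = mex{1} = 0
G(3) = mex{0} = 1
G(4) = mex{1} = 0
G(5) = mex{0,0} = 1
G(6) = mex{1,1,0} = 2
G(7) = mex{2,0,1} = 3
G(8) = mex{3,1,0} = 2
G(9) = mex{2,0,1} = 3
G(10) = mex{3,1,0} = 2
G(11) = mex{2,2,1} = 0
G(12) = mex{0,3,2} = 1
G(13) = mex{1,2,3} = 0
G(14) = mex{0,3,2} = 1
G(15) = mex{1,2,3} = 0
G(16) = mex{0,0,2} = 1
G(17) = mex{1,1,0} = 2
G(18) = mex{2,0,1} = 3
G(19) = mex{3,1,0} = 2
G(20) = mex{2,0,1} = 3
G(21) = mex{3,1,0} = 2
G(22) = mex{2,2,1} = 0
G_B(22) = 0.
Combined Grundy value = 0 ⊕ 0 = 0.

0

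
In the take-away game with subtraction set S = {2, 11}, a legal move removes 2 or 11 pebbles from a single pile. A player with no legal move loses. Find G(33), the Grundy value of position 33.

G(0) = 0
G(1) = mex{} = 0
G(2) = mex{0} = 1
G(3) = mex{0} = 1
G(4) = mex{1} = 0
G(5) = mex{1} = 0
G(6) = mex{0} = 1
G(7) = mex{0} = 1
G(8) = mex{1} = 0
G(9) = mex{1} = 0
G(10) = mex{0} = 1
G(11) = mex{0,0} = 1
G(12) = mex{1,0} = 2
G(13) = mex{1,1} = 0
G(14) = mex{2,1} = 0
G(15) = mex{0,0} = 1
G(16) = mex{0,0} = 1
G(17) = mex{1,1} = 0
G(18) = mex{1,1} = 0
G(19) = mex{0,0} = 1
G(20) = mex{0,0} = 1
G(21) = mex{1,1} = 0
G(22) = mex{1,1} = 0
G(23) = mex{0,2} = 1
G(24) = mex{0,0} = 1
G(25) = mex{1,0} = 2
G(26) = mex{1,1} = 0
G(27) = mex{2,1} = 0
G(28) = mex{0,0} = 1
G(29) = mex{0,0} = 1
G(30) = mex{1,1} = 0
G(31) = mex{1,1} = 0
G(32) = mex{0,0} = 1
G(33) = mex{0,0} = 1

1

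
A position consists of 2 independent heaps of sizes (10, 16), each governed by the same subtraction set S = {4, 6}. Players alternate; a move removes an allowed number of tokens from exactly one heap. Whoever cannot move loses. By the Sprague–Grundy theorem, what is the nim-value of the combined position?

1

All heaps use S = {4, 6}:
G(0) = 0
G(1) = mex{} = 0
G(2) = mex{} = 0
G(3) = mex{} = 0
G(4) = mex{0} = 1
G(5) = mex{0} = 1
G(6) = mex{0,0} = 1
G(7) = mex{0,0} = 1
G(8) = mex{1,0} = 2
G(9) = mex{1,0} = 2
G(10) = mex{1,1} = 0
G(11) = mex{1,1} = 0
G(12) = mex{2,1} = 0
G(13) = mex{2,1} = 0
G(14) = mex{0,2} = 1
G(15) = mex{0,2} = 1
G(16) = mex{0,0} = 1
Heap A: G(10) = 0.
Heap B: G(16) = 1.
Combined Grundy value = 0 ⊕ 1 = 1.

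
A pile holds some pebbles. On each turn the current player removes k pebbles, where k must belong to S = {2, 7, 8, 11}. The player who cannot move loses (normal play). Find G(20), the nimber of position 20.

G(0) = 0
G(1) = mex{} = 0
G(2) = mex{0} = 1
G(3) = mex{0} = 1
G(4) = mex{1} = 0
G(5) = mex{1} = 0
G(6) = mex{0} = 1
G(7) = mex{0,0} = 1
G(8) = mex{1,0,0} = 2
G(9) = mex{1,1,0} = 2
G(10) = mex{2,1,1} = 0
G(11) = mex{2,0,1,0} = 3
G(12) = mex{0,0,0,0} = 1
G(13) = mex{3,1,0,1} = 2
G(14) = mex{1,1,1,1} = 0
G(15) = mex{2,2,1,0} = 3
G(16) = mex{0,2,2,0} = 1
G(17) = mex{3,0,2,1} = 4
G(18) = mex{1,3,0,1} = 2
G(19) = mex{4,1,3,2} = 0
G(20) = mex{2,2,1,2} = 0

0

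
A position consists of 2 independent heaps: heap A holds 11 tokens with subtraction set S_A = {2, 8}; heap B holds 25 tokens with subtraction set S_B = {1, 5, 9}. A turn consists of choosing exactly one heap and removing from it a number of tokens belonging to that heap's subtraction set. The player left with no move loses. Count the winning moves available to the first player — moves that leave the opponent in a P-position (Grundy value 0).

4

Heap A, S = {2, 8}:
n :  0  1  2  3  4  5  6  7  8  9 10 11
G :  0  0  1  1  0  0  1  1  2  2  0  0
G_A(11) = 0.
Heap B, S = {1, 5, 9}:
n :  0  1  2  3  4  5  6  7  8  9 10 11 12 13 14 15 16 17 18 19 20 21 22 23 24 25
G :  0  1  0  1  0  1  0  1  0  1  0  1  0  1  0  1  0  1  0  1  0  1  0  1  0  1
G_B(25) = 1.
Combined Grundy value = 0 ⊕ 1 = 1.
A winning move leaves total XOR = 0, i.e. changes one component's Grundy value g to g ⊕ X where X is the current total.
Heap A: need g' = 0⊕1 = 1. Options: 11−2→G=2, 11−8→G=1. Hits: 1.
Heap B: need g' = 1⊕1 = 0. Options: 25−1→G=0, 25−5→G=0, 25−9→G=0. Hits: 3.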